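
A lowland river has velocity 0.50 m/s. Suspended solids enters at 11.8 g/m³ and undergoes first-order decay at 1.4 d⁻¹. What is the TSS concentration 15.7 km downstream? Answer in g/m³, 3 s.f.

7.09 g/m³

Travel time t = 15.7 km / 0.50 m/s = 1.57e+04/0.50 = 3.14e+04 s = 0.3634 d.
First-order decay: C = 11.8·exp(−1.4·0.3634) = 11.8·0.6012 = 7.094 g/m³.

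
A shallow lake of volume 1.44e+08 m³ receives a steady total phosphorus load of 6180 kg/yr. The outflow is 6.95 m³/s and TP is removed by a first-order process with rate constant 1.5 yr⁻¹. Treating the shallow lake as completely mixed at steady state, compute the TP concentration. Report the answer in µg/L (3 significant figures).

Outflow Q = 6.95 m³/s × 3.156e+07 s/yr = 2.193e+08 m³/yr.
Steady-state CSTR mass balance: W = Q·C + k·V·C, so C = W/(Q + kV).
Q + kV = 2.193e+08 + 1.5·1.44e+08 = 4.353e+08 m³/yr.
C = 6180/4.353e+08 = 1.42e-05 kg/m³ = 0.0142 mg/L = 14.2 µg/L.

14.2 µg/L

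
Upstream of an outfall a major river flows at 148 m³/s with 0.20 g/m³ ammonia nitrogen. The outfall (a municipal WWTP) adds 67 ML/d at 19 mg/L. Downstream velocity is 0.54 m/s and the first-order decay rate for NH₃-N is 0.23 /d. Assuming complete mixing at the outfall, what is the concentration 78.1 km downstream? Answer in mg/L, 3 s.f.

67 ML/d = 0.7755 m³/s.
After complete mixing, C₀ = (0.7755·19 + 148·0.2) / 148.8 = 0.298 mg/L.
Travel time t = 7.81e+04 m / 0.54 m/s = 1.446e+05 s = 1.674 d.
C = 0.298·exp(−0.23·1.674) = 0.298·0.6804 = 0.2028 mg/L.

0.203 mg/L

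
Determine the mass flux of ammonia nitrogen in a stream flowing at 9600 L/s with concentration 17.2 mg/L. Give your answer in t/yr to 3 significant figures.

9600 L/s = 9.6 m³/s.
Mass flux = Q·C = 9.6 m³/s × 17.2 g/m³ = 165.1 g/s.
= 165.1 g/s × 31.56 = 5211 t/yr.

5210 t/yr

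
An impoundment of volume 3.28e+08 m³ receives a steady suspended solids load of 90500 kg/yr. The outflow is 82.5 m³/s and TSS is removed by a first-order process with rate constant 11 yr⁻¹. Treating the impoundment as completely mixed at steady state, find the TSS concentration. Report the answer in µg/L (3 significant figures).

14.6 µg/L

Outflow Q = 82.5 m³/s × 3.156e+07 s/yr = 2.604e+09 m³/yr.
Steady-state CSTR mass balance: W = Q·C + k·V·C, so C = W/(Q + kV).
Q + kV = 2.604e+09 + 11·3.28e+08 = 6.212e+09 m³/yr.
C = 90500/6.212e+09 = 1.457e-05 kg/m³ = 0.01457 mg/L = 14.57 µg/L.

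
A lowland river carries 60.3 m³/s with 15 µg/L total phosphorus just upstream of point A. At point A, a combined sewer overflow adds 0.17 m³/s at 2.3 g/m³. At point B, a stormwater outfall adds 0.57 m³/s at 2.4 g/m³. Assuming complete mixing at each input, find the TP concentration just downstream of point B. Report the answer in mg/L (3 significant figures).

15 µg/L = 0.015 mg/L.
After input A: C = (60.3·0.015 + 0.17·2.3) / 60.47 = 0.02142 mg/L.
After input B: C = (60.47·0.02142 + 0.57·2.4) / 61.04 = 0.04364 mg/L.

0.0436 mg/L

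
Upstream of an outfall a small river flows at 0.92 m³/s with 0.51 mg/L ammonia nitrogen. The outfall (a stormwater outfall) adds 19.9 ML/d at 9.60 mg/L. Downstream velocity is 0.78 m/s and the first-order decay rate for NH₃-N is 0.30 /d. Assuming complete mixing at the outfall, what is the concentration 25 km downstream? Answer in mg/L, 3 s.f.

2.08 mg/L

19.9 ML/d = 0.2303 m³/s.
After complete mixing, C₀ = (0.2303·9.6 + 0.92·0.51) / 1.15 = 2.33 mg/L.
Travel time t = 2.5e+04 m / 0.78 m/s = 3.205e+04 s = 0.371 d.
C = 2.33·exp(−0.30·0.371) = 2.33·0.8947 = 2.085 mg/L.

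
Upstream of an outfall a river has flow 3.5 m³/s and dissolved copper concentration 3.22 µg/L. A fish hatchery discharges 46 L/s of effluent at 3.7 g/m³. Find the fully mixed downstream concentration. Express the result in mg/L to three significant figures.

46 L/s = 0.046 m³/s.
3.22 µg/L = 0.00322 mg/L.
Conservation of mass across the mixing zone: C = (0.046·3.7 + 3.5·0.00322) / (0.046 + 3.5) = 0.1815/3.546 = 0.05118 mg/L.

0.0512 mg/L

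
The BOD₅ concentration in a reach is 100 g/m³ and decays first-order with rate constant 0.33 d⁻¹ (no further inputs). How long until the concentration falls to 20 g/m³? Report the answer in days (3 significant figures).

t = ln(C₀/C)/k = ln(100/20)/0.33 = 1.609/0.33 = 4.877 d.

4.88 d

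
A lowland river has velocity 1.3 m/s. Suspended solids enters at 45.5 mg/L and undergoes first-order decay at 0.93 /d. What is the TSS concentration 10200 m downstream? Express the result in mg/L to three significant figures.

41.8 mg/L

Travel time t = 10200 m / 1.3 m/s = 1.02e+04/1.3 = 7846 s = 0.09081 d.
First-order decay: C = 45.5·exp(−0.93·0.09081) = 45.5·0.919 = 41.82 mg/L.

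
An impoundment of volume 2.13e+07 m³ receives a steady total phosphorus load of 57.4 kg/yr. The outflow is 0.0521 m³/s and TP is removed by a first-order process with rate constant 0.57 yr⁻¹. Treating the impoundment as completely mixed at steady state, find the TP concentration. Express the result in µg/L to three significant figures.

Outflow Q = 0.0521 m³/s × 3.156e+07 s/yr = 1.644e+06 m³/yr.
Steady-state CSTR mass balance: W = Q·C + k·V·C, so C = W/(Q + kV).
Q + kV = 1.644e+06 + 0.57·2.13e+07 = 1.379e+07 m³/yr.
C = 57.4/1.379e+07 = 4.164e-06 kg/m³ = 0.004164 mg/L = 4.164 µg/L.

4.16 µg/L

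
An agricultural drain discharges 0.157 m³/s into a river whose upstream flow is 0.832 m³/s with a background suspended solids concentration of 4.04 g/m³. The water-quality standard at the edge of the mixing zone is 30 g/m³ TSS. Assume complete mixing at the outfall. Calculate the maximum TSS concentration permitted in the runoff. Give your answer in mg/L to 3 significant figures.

168 mg/L

Mass balance: 30·0.989 = 0.157·Cₑ + 0.832·4.04.
Cₑ = (29.67 − 3.361) / 0.157 = 167.6 mg/L.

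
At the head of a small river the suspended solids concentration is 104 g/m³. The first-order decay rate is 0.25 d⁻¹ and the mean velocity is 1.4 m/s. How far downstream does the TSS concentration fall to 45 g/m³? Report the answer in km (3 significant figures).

405 km

From C = C₀·e^(−kt), t = ln(C₀/C)/k = ln(104/45)/0.25 = 0.8377/0.25 = 3.351 d.
Distance = v·t = 1.4 m/s × 2.895e+05 s = 4.053e+05 m = 405.3 km.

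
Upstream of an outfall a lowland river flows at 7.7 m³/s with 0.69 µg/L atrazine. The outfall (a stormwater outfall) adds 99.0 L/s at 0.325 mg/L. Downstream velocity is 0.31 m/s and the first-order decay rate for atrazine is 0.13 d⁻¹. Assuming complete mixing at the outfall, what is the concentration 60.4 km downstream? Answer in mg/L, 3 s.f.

99.0 L/s = 0.099 m³/s.
0.69 µg/L = 0.00069 mg/L.
After complete mixing, C₀ = (0.099·0.325 + 7.7·0.00069) / 7.799 = 0.004807 mg/L.
Travel time t = 6.04e+04 m / 0.31 m/s = 1.948e+05 s = 2.255 d.
C = 0.004807·exp(−0.13·2.255) = 0.004807·0.7459 = 0.003585 mg/L.

0.00359 mg/L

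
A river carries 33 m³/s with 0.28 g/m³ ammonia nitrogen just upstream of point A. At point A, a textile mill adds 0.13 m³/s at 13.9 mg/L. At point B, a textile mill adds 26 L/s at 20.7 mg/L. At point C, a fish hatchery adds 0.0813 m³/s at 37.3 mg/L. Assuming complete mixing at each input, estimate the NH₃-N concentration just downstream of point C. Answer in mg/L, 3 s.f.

0.440 mg/L

After input A: C = (33·0.28 + 0.13·13.9) / 33.13 = 0.3334 mg/L.
26 L/s = 0.026 m³/s.
After input B: C = (33.13·0.3334 + 0.026·20.7) / 33.16 = 0.3494 mg/L.
After input C: C = (33.16·0.3494 + 0.0813·37.3) / 33.24 = 0.4398 mg/L.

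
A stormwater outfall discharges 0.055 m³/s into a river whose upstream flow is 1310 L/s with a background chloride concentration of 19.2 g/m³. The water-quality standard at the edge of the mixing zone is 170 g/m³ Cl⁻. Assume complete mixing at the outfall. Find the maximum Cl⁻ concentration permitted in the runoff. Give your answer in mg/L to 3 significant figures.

1310 L/s = 1.31 m³/s.
Mass balance: 170·1.365 = 0.055·Cₑ + 1.31·19.2.
Cₑ = (232.1 − 25.15) / 0.055 = 3762 mg/L.

3760 mg/L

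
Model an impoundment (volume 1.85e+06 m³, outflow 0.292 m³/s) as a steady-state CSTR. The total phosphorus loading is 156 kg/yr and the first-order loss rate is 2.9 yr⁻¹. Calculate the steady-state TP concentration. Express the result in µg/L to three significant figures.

10.7 µg/L

Outflow Q = 0.292 m³/s × 3.156e+07 s/yr = 9.215e+06 m³/yr.
Steady-state CSTR mass balance: W = Q·C + k·V·C, so C = W/(Q + kV).
Q + kV = 9.215e+06 + 2.9·1.85e+06 = 1.458e+07 m³/yr.
C = 156/1.458e+07 = 1.07e-05 kg/m³ = 0.0107 mg/L = 10.7 µg/L.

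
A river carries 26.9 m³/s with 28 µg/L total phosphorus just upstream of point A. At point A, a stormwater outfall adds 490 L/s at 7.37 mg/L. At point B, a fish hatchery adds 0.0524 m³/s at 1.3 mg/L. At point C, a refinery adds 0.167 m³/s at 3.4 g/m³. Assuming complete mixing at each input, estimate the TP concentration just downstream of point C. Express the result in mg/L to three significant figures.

0.181 mg/L

28 µg/L = 0.028 mg/L.
490 L/s = 0.49 m³/s.
After input A: C = (26.9·0.028 + 0.49·7.37) / 27.39 = 0.1593 mg/L.
After input B: C = (27.39·0.1593 + 0.0524·1.3) / 27.44 = 0.1615 mg/L.
After input C: C = (27.44·0.1615 + 0.167·3.4) / 27.61 = 0.1811 mg/L.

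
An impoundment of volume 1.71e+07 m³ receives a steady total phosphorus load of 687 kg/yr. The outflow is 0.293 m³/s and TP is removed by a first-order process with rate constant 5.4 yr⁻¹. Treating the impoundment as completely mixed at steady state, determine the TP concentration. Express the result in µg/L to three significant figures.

Outflow Q = 0.293 m³/s × 3.156e+07 s/yr = 9.246e+06 m³/yr.
Steady-state CSTR mass balance: W = Q·C + k·V·C, so C = W/(Q + kV).
Q + kV = 9.246e+06 + 5.4·1.71e+07 = 1.016e+08 m³/yr.
C = 687/1.016e+08 = 6.763e-06 kg/m³ = 0.006763 mg/L = 6.763 µg/L.

6.76 µg/L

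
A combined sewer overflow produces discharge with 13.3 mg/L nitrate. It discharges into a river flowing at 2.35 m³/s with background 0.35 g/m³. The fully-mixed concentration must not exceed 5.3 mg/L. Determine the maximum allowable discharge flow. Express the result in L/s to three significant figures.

1450 L/s

Mass balance at complete mixing: C_std·(Q_w + Q_r) = Q_w·C_e + Q_r·C_b.
Rearranging, Q_w = Q_r·(C_std − C_b)/(C_e − C_std) = 2.35·(5.3 − 0.35) / (13.3 − 5.3) = 1.454 m³/s.
= 1454 L/s.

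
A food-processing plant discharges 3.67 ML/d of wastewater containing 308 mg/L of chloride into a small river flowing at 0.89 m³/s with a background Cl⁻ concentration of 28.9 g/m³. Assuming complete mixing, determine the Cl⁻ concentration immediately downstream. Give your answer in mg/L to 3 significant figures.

3.67 ML/d = 0.04248 m³/s.
By mass balance at complete mixing, C = (0.04248·308 + 0.89·28.9) / (0.04248 + 0.89) = 38.8/0.9325 = 41.61 mg/L.

41.6 mg/L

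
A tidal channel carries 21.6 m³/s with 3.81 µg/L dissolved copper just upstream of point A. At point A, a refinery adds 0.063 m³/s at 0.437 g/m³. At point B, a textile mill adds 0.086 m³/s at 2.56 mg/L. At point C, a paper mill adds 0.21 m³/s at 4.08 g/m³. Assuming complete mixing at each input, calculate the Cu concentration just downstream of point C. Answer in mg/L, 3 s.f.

3.81 µg/L = 0.00381 mg/L.
After input A: C = (21.6·0.00381 + 0.063·0.437) / 21.66 = 0.00507 mg/L.
After input B: C = (21.66·0.00507 + 0.086·2.56) / 21.75 = 0.01517 mg/L.
After input C: C = (21.75·0.01517 + 0.21·4.08) / 21.96 = 0.05405 mg/L.

0.0540 mg/L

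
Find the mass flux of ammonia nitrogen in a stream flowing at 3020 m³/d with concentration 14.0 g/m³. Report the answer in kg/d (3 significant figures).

3020 m³/d = 0.03495 m³/s.
Mass flux = Q·C = 0.03495 m³/s × 14 g/m³ = 0.4894 g/s.
= 0.4894 g/s × 86.4 = 42.28 kg/d.

42.3 kg/d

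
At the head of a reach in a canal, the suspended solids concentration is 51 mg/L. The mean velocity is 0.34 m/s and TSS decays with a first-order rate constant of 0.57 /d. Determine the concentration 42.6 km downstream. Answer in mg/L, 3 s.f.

Travel time t = 42.6 km / 0.34 m/s = 4.26e+04/0.34 = 1.253e+05 s = 1.45 d.
First-order decay: C = 51·exp(−0.57·1.45) = 51·0.4375 = 22.31 mg/L.

22.3 mg/L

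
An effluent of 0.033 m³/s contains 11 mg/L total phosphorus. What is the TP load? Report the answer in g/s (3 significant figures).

0.363 g/s

Mass flux = Q·C = 0.033 m³/s × 11 g/m³ = 0.363 g/s.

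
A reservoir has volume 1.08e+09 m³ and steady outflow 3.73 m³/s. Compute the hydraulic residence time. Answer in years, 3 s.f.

9.18 yr

Q = 3.73 m³/s × 3.156e+07 s/yr = 1.177e+08 m³/yr.
Hydraulic residence time τ = V/Q = 1.08e+09/1.177e+08 = 9.175 yr.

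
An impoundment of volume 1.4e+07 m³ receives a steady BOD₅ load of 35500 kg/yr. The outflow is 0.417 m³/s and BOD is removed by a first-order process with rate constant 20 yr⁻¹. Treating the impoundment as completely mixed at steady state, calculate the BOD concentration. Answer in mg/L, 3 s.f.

Outflow Q = 0.417 m³/s × 3.156e+07 s/yr = 1.316e+07 m³/yr.
Steady-state CSTR mass balance: W = Q·C + k·V·C, so C = W/(Q + kV).
Q + kV = 1.316e+07 + 20·1.4e+07 = 2.932e+08 m³/yr.
C = 35500/2.932e+08 = 0.0001211 kg/m³ = 0.1211 mg/L.

0.121 mg/L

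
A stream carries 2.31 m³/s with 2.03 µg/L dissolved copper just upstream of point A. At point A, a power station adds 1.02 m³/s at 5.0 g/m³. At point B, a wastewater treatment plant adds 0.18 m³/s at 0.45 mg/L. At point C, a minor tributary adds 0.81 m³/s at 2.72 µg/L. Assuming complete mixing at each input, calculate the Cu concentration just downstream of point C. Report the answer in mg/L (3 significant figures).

2.03 µg/L = 0.00203 mg/L.
After input A: C = (2.31·0.00203 + 1.02·5) / 3.33 = 1.533 mg/L.
After input B: C = (3.33·1.533 + 0.18·0.45) / 3.51 = 1.477 mg/L.
2.72 µg/L = 0.00272 mg/L.
After input C: C = (3.51·1.477 + 0.81·0.00272) / 4.32 = 1.201 mg/L.

1.20 mg/L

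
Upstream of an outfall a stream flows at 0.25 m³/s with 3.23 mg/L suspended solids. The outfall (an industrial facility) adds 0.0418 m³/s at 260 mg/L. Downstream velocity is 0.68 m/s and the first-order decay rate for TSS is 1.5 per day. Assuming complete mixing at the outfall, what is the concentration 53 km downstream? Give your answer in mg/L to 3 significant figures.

10.3 mg/L

After complete mixing, C₀ = (0.0418·260 + 0.25·3.23) / 0.2918 = 40.01 mg/L.
Travel time t = 5.3e+04 m / 0.68 m/s = 7.794e+04 s = 0.9021 d.
C = 40.01·exp(−1.5·0.9021) = 40.01·0.2584 = 10.34 mg/L.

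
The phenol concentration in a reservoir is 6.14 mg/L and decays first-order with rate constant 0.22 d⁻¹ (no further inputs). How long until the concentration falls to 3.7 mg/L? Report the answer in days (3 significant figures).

t = ln(C₀/C)/k = ln(6.14/3.7)/0.22 = 0.5065/0.22 = 2.302 d.

2.30 d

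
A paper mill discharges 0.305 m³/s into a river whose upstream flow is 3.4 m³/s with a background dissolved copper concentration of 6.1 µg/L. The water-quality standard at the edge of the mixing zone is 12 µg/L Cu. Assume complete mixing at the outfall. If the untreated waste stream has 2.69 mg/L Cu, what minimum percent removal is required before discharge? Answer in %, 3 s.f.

97.1 %

6.1 µg/L = 0.0061 mg/L.
12 µg/L = 0.012 mg/L.
Mass balance: 0.012·3.705 = 0.305·Cₑ + 3.4·0.0061.
Cₑ = (0.04446 − 0.02074) / 0.305 = 0.07777 mg/L.
Required removal = 1 − 0.07777/2.69 = 97.11 %.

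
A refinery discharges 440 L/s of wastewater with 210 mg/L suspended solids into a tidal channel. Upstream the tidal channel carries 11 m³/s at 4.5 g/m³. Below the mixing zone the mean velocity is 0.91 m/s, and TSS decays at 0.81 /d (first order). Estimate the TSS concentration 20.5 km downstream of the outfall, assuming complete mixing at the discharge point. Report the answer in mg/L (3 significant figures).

440 L/s = 0.44 m³/s.
After complete mixing, C₀ = (0.44·210 + 11·4.5) / 11.44 = 12.4 mg/L.
Travel time t = 2.05e+04 m / 0.91 m/s = 2.253e+04 s = 0.2607 d.
C = 12.4·exp(−0.81·0.2607) = 12.4·0.8096 = 10.04 mg/L.

10.0 mg/L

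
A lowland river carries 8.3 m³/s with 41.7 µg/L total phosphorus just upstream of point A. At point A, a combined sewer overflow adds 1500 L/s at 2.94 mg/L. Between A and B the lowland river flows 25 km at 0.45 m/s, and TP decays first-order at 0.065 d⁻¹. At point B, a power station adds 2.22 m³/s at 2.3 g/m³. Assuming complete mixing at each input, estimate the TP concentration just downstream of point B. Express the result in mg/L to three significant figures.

41.7 µg/L = 0.0417 mg/L.
1500 L/s = 1.5 m³/s.
After input A: C = (8.3·0.0417 + 1.5·2.94) / 9.8 = 0.4853 mg/L.
Over the 25 km reach to input B (t = 5.556e+04 s = 0.643 d), decay gives C = 0.4853·exp(−0.065·0.643) = 0.4655 mg/L.
After input B: C = (9.8·0.4655 + 2.22·2.3) / 12.02 = 0.8043 mg/L.

0.804 mg/L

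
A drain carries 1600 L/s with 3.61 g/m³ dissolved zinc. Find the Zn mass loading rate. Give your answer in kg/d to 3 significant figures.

1600 L/s = 1.6 m³/s.
Mass flux = Q·C = 1.6 m³/s × 3.61 g/m³ = 5.776 g/s.
= 5.776 g/s × 86.4 = 499 kg/d.

499 kg/d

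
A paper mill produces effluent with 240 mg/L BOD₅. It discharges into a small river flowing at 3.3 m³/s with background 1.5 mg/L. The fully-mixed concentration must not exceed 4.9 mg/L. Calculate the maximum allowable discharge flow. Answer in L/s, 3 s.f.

47.7 L/s

Mass balance at complete mixing: C_std·(Q_w + Q_r) = Q_w·C_e + Q_r·C_b.
Rearranging, Q_w = Q_r·(C_std − C_b)/(C_e − C_std) = 3.3·(4.9 − 1.5) / (240 − 4.9) = 0.04772 m³/s.
= 47.72 L/s.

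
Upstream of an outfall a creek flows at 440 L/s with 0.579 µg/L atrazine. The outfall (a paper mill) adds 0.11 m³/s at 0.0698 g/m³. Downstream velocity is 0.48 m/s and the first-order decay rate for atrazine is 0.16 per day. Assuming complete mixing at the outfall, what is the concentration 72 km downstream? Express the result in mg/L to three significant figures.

440 L/s = 0.44 m³/s.
0.579 µg/L = 0.000579 mg/L.
After complete mixing, C₀ = (0.11·0.0698 + 0.44·0.000579) / 0.55 = 0.01442 mg/L.
Travel time t = 7.2e+04 m / 0.48 m/s = 1.5e+05 s = 1.736 d.
C = 0.01442·exp(−0.16·1.736) = 0.01442·0.7575 = 0.01093 mg/L.

0.0109 mg/L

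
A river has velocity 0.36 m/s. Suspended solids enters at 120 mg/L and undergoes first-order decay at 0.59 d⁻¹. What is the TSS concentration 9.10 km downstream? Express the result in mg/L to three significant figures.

101 mg/L

Travel time t = 9.10 km / 0.36 m/s = 9100/0.36 = 2.528e+04 s = 0.2926 d.
First-order decay: C = 120·exp(−0.59·0.2926) = 120·0.8415 = 101 mg/L.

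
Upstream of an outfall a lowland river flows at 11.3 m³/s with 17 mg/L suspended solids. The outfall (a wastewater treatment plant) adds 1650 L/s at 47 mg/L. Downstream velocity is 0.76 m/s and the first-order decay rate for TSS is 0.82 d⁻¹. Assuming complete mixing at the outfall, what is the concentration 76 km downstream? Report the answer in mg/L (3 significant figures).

1650 L/s = 1.65 m³/s.
After complete mixing, C₀ = (1.65·47 + 11.3·17) / 12.95 = 20.82 mg/L.
Travel time t = 7.6e+04 m / 0.76 m/s = 1e+05 s = 1.157 d.
C = 20.82·exp(−0.82·1.157) = 20.82·0.3871 = 8.06 mg/L.

8.06 mg/L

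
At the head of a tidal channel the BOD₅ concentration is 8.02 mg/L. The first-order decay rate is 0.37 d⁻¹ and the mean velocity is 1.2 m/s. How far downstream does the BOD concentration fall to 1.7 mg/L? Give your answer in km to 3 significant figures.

435 km

From C = C₀·e^(−kt), t = ln(C₀/C)/k = ln(8.02/1.7)/0.37 = 1.551/0.37 = 4.193 d.
Distance = v·t = 1.2 m/s × 3.623e+05 s = 4.347e+05 m = 434.7 km.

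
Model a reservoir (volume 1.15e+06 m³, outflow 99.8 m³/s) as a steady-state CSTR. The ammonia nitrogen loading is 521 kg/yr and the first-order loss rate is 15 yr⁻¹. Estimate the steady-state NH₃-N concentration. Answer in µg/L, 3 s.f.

0.165 µg/L

Outflow Q = 99.8 m³/s × 3.156e+07 s/yr = 3.149e+09 m³/yr.
Steady-state CSTR mass balance: W = Q·C + k·V·C, so C = W/(Q + kV).
Q + kV = 3.149e+09 + 15·1.15e+06 = 3.167e+09 m³/yr.
C = 521/3.167e+09 = 1.645e-07 kg/m³ = 0.0001645 mg/L = 0.1645 µg/L.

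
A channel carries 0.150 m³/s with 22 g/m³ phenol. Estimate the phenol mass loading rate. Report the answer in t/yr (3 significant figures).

Mass flux = Q·C = 0.15 m³/s × 22 g/m³ = 3.3 g/s.
= 3.3 g/s × 31.56 = 104.1 t/yr.

104 t/yr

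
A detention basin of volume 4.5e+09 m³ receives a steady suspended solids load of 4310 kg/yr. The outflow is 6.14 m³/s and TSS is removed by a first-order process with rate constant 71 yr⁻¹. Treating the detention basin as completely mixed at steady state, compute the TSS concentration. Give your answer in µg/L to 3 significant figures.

Outflow Q = 6.14 m³/s × 3.156e+07 s/yr = 1.938e+08 m³/yr.
Steady-state CSTR mass balance: W = Q·C + k·V·C, so C = W/(Q + kV).
Q + kV = 1.938e+08 + 71·4.5e+09 = 3.197e+11 m³/yr.
C = 4310/3.197e+11 = 1.348e-08 kg/m³ = 1.348e-05 mg/L = 0.01348 µg/L.

0.0135 µg/L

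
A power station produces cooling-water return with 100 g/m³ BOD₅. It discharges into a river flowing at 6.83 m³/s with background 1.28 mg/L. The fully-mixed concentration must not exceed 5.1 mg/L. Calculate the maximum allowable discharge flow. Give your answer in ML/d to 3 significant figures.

Mass balance at complete mixing: C_std·(Q_w + Q_r) = Q_w·C_e + Q_r·C_b.
Rearranging, Q_w = Q_r·(C_std − C_b)/(C_e − C_std) = 6.83·(5.1 − 1.28) / (100 − 5.1) = 0.2749 m³/s.
= 23.75 ML/d.

23.8 ML/d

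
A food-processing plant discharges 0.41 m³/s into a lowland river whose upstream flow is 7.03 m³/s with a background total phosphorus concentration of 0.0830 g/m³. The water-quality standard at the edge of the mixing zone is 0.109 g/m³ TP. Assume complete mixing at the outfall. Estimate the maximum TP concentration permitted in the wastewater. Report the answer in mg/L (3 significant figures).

Mass balance: 0.109·7.44 = 0.41·Cₑ + 7.03·0.083.
Cₑ = (0.811 − 0.5835) / 0.41 = 0.5548 mg/L.

0.555 mg/L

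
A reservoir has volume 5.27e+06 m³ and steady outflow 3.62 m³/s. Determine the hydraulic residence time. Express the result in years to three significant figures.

0.0461 yr

Q = 3.62 m³/s × 3.156e+07 s/yr = 1.142e+08 m³/yr.
Hydraulic residence time τ = V/Q = 5.27e+06/1.142e+08 = 0.04613 yr.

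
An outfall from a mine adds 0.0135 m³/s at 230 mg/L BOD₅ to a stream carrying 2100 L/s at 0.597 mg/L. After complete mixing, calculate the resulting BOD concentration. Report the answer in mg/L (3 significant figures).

2100 L/s = 2.1 m³/s.
Conservation of mass across the mixing zone: C = (0.0135·230 + 2.1·0.597) / (0.0135 + 2.1) = 4.359/2.114 = 2.062 mg/L.

2.06 mg/L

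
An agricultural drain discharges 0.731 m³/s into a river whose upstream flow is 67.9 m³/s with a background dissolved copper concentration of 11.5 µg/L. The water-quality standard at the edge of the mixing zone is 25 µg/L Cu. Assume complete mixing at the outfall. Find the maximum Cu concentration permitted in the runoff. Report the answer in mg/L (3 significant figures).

11.5 µg/L = 0.0115 mg/L.
25 µg/L = 0.025 mg/L.
Mass balance: 0.025·68.63 = 0.731·Cₑ + 67.9·0.0115.
Cₑ = (1.716 − 0.7809) / 0.731 = 1.279 mg/L.

1.28 mg/L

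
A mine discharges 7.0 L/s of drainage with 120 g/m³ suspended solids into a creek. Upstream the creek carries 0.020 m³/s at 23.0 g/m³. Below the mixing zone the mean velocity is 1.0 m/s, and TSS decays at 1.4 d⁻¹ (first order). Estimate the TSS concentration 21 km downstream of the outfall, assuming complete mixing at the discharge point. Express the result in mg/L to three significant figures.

7.0 L/s = 0.007 m³/s.
After complete mixing, C₀ = (0.007·120 + 0.02·23) / 0.027 = 48.15 mg/L.
Travel time t = 2.1e+04 m / 1.0 m/s = 2.1e+04 s = 0.2431 d.
C = 48.15·exp(−1.4·0.2431) = 48.15·0.7116 = 34.26 mg/L.

34.3 mg/L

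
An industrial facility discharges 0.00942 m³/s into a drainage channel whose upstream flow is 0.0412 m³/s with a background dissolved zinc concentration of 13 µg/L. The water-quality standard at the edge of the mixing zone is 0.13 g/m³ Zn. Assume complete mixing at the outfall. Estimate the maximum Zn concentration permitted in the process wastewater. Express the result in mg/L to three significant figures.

13 µg/L = 0.013 mg/L.
Mass balance: 0.13·0.05062 = 0.00942·Cₑ + 0.0412·0.013.
Cₑ = (0.006581 − 0.0005356) / 0.00942 = 0.6417 mg/L.

0.642 mg/L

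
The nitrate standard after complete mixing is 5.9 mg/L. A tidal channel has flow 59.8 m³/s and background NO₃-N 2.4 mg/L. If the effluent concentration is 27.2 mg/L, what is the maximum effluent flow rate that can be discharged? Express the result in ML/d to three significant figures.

Mass balance at complete mixing: C_std·(Q_w + Q_r) = Q_w·C_e + Q_r·C_b.
Rearranging, Q_w = Q_r·(C_std − C_b)/(C_e − C_std) = 59.8·(5.9 − 2.4) / (27.2 − 5.9) = 9.826 m³/s.
= 849 ML/d.

849 ML/d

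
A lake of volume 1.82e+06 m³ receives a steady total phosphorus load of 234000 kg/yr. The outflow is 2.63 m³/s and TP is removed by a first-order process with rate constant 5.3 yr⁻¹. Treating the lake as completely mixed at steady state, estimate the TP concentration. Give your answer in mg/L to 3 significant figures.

2.53 mg/L

Outflow Q = 2.63 m³/s × 3.156e+07 s/yr = 8.3e+07 m³/yr.
Steady-state CSTR mass balance: W = Q·C + k·V·C, so C = W/(Q + kV).
Q + kV = 8.3e+07 + 5.3·1.82e+06 = 9.264e+07 m³/yr.
C = 234000/9.264e+07 = 0.002526 kg/m³ = 2.526 mg/L.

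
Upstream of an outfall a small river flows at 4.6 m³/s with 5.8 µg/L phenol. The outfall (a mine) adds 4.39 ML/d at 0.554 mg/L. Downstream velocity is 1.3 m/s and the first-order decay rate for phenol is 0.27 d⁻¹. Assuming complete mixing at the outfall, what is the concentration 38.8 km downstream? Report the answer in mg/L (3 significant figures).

0.0107 mg/L

4.39 ML/d = 0.05081 m³/s.
5.8 µg/L = 0.0058 mg/L.
After complete mixing, C₀ = (0.05081·0.554 + 4.6·0.0058) / 4.651 = 0.01179 mg/L.
Travel time t = 3.88e+04 m / 1.3 m/s = 2.985e+04 s = 0.3454 d.
C = 0.01179·exp(−0.27·0.3454) = 0.01179·0.9109 = 0.01074 mg/L.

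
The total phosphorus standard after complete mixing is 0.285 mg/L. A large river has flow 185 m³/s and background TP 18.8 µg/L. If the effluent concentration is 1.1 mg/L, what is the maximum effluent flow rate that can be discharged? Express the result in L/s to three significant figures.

18.8 µg/L = 0.0188 mg/L.
Mass balance at complete mixing: C_std·(Q_w + Q_r) = Q_w·C_e + Q_r·C_b.
Rearranging, Q_w = Q_r·(C_std − C_b)/(C_e − C_std) = 185·(0.285 − 0.0188) / (1.1 − 0.285) = 60.43 m³/s.
= 6.043e+04 L/s.

60400 L/s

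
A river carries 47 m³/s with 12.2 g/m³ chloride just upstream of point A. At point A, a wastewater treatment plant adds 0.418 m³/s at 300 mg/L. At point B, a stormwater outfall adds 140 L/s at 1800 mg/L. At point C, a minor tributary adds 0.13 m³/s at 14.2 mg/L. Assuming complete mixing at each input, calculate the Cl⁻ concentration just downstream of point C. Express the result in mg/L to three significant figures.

20.0 mg/L

After input A: C = (47·12.2 + 0.418·300) / 47.42 = 14.74 mg/L.
140 L/s = 0.14 m³/s.
After input B: C = (47.42·14.74 + 0.14·1800) / 47.56 = 19.99 mg/L.
After input C: C = (47.56·19.99 + 0.13·14.2) / 47.69 = 19.98 mg/L.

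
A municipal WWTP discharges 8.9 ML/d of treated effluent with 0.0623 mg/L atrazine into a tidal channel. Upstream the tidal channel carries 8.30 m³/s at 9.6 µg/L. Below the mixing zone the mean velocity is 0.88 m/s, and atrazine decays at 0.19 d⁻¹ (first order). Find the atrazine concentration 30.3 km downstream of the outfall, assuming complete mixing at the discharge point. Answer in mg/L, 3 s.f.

8.9 ML/d = 0.103 m³/s.
9.6 µg/L = 0.0096 mg/L.
After complete mixing, C₀ = (0.103·0.0623 + 8.3·0.0096) / 8.403 = 0.01025 mg/L.
Travel time t = 3.03e+04 m / 0.88 m/s = 3.443e+04 s = 0.3985 d.
C = 0.01025·exp(−0.19·0.3985) = 0.01025·0.9271 = 0.009499 mg/L.

0.00950 mg/L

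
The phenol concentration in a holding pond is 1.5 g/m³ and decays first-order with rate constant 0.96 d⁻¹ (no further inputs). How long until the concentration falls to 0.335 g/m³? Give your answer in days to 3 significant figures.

t = ln(C₀/C)/k = ln(1.5/0.335)/0.96 = 1.499/0.96 = 1.562 d.

1.56 d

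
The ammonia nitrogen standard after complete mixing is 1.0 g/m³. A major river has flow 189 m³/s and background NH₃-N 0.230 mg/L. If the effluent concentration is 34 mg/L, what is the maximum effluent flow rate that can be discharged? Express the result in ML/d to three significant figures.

Mass balance at complete mixing: C_std·(Q_w + Q_r) = Q_w·C_e + Q_r·C_b.
Rearranging, Q_w = Q_r·(C_std − C_b)/(C_e − C_std) = 189·(1 − 0.23) / (34 − 1) = 4.41 m³/s.
= 381 ML/d.

381 ML/d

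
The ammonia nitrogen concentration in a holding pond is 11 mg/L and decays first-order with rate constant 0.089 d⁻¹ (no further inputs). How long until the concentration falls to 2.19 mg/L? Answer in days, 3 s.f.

t = ln(C₀/C)/k = ln(11/2.19)/0.089 = 1.614/0.089 = 18.13 d.

18.1 d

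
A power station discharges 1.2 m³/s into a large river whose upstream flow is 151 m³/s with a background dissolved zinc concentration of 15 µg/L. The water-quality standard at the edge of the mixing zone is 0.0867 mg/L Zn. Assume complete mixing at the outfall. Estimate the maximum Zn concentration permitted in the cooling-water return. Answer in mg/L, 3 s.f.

9.11 mg/L

15 µg/L = 0.015 mg/L.
Mass balance: 0.0867·152.2 = 1.2·Cₑ + 151·0.015.
Cₑ = (13.2 − 2.265) / 1.2 = 9.109 mg/L.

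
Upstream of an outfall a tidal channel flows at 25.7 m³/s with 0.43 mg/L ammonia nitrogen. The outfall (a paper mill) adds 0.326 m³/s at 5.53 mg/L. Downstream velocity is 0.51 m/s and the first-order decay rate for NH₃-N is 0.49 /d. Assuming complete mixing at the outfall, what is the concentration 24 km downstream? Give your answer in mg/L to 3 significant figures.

0.378 mg/L

After complete mixing, C₀ = (0.326·5.53 + 25.7·0.43) / 26.03 = 0.4939 mg/L.
Travel time t = 2.4e+04 m / 0.51 m/s = 4.706e+04 s = 0.5447 d.
C = 0.4939·exp(−0.49·0.5447) = 0.4939·0.7658 = 0.3782 mg/L.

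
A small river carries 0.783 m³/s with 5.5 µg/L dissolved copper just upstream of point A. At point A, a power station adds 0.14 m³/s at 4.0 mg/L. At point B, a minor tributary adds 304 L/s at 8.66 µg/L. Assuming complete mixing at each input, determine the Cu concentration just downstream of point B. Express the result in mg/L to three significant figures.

5.5 µg/L = 0.0055 mg/L.
After input A: C = (0.783·0.0055 + 0.14·4) / 0.923 = 0.6114 mg/L.
304 L/s = 0.304 m³/s.
8.66 µg/L = 0.00866 mg/L.
After input B: C = (0.923·0.6114 + 0.304·0.00866) / 1.227 = 0.4621 mg/L.

0.462 mg/L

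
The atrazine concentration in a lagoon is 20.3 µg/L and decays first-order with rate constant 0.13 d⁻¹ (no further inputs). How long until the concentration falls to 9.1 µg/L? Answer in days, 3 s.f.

6.17 d

t = ln(C₀/C)/k = ln(20.3/9.1)/0.13 = 0.8023/0.13 = 6.172 d.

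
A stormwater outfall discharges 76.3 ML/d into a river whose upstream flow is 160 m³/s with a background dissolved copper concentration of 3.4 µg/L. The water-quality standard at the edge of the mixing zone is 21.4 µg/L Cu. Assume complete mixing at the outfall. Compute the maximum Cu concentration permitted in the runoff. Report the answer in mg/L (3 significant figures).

3.28 mg/L

76.3 ML/d = 0.8831 m³/s.
3.4 µg/L = 0.0034 mg/L.
21.4 µg/L = 0.0214 mg/L.
Mass balance: 0.0214·160.9 = 0.8831·Cₑ + 160·0.0034.
Cₑ = (3.443 − 0.544) / 0.8831 = 3.283 mg/L.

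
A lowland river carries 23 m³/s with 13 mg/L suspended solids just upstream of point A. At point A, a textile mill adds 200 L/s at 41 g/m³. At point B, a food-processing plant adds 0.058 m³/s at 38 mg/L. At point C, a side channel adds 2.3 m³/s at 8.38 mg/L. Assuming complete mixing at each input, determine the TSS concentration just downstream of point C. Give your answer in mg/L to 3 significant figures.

12.9 mg/L

200 L/s = 0.2 m³/s.
After input A: C = (23·13 + 0.2·41) / 23.2 = 13.24 mg/L.
After input B: C = (23.2·13.24 + 0.058·38) / 23.26 = 13.3 mg/L.
After input C: C = (23.26·13.3 + 2.3·8.38) / 25.56 = 12.86 mg/L.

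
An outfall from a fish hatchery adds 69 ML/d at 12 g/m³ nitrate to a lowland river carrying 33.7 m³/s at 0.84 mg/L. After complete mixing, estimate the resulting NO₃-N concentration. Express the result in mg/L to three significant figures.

1.10 mg/L

69 ML/d = 0.7986 m³/s.
By mass balance at complete mixing, C = (0.7986·12 + 33.7·0.84) / (0.7986 + 33.7) = 37.89/34.5 = 1.098 mg/L.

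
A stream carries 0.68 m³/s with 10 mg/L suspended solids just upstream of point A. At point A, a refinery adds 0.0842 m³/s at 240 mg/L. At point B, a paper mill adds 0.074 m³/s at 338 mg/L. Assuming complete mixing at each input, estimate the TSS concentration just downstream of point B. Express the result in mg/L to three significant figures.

62.1 mg/L

After input A: C = (0.68·10 + 0.0842·240) / 0.7642 = 35.34 mg/L.
After input B: C = (0.7642·35.34 + 0.074·338) / 0.8382 = 62.06 mg/L.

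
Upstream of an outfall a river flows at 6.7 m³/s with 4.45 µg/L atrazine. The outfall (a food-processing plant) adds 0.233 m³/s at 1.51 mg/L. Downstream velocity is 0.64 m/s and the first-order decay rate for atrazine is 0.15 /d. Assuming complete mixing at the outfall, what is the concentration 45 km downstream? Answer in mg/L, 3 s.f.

4.45 µg/L = 0.00445 mg/L.
After complete mixing, C₀ = (0.233·1.51 + 6.7·0.00445) / 6.933 = 0.05505 mg/L.
Travel time t = 4.5e+04 m / 0.64 m/s = 7.031e+04 s = 0.8138 d.
C = 0.05505·exp(−0.15·0.8138) = 0.05505·0.8851 = 0.04872 mg/L.

0.0487 mg/L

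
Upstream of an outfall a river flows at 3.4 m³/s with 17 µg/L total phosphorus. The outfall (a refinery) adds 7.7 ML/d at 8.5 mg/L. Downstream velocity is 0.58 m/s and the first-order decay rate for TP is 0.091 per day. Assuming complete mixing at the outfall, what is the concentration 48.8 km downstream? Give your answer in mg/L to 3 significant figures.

0.214 mg/L

7.7 ML/d = 0.08912 m³/s.
17 µg/L = 0.017 mg/L.
After complete mixing, C₀ = (0.08912·8.5 + 3.4·0.017) / 3.489 = 0.2337 mg/L.
Travel time t = 4.88e+04 m / 0.58 m/s = 8.414e+04 s = 0.9738 d.
C = 0.2337·exp(−0.091·0.9738) = 0.2337·0.9152 = 0.2139 mg/L.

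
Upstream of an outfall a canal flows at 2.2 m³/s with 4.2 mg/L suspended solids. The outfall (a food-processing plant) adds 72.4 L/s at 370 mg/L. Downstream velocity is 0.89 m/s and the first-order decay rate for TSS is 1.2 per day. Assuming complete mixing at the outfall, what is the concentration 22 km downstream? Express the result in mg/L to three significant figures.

11.2 mg/L

72.4 L/s = 0.0724 m³/s.
After complete mixing, C₀ = (0.0724·370 + 2.2·4.2) / 2.272 = 15.85 mg/L.
Travel time t = 2.2e+04 m / 0.89 m/s = 2.472e+04 s = 0.2861 d.
C = 15.85·exp(−1.2·0.2861) = 15.85·0.7094 = 11.25 mg/L.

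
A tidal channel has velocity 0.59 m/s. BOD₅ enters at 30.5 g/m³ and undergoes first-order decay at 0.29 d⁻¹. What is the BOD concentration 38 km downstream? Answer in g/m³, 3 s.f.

Travel time t = 38 km / 0.59 m/s = 3.8e+04/0.59 = 6.441e+04 s = 0.7454 d.
First-order decay: C = 30.5·exp(−0.29·0.7454) = 30.5·0.8056 = 24.57 g/m³.

24.6 g/m³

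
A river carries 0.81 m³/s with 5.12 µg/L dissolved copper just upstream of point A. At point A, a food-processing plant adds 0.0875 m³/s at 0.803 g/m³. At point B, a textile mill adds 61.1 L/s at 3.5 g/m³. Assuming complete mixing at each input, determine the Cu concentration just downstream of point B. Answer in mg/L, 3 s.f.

0.301 mg/L

5.12 µg/L = 0.00512 mg/L.
After input A: C = (0.81·0.00512 + 0.0875·0.803) / 0.8975 = 0.08291 mg/L.
61.1 L/s = 0.0611 m³/s.
After input B: C = (0.8975·0.08291 + 0.0611·3.5) / 0.9586 = 0.3007 mg/L.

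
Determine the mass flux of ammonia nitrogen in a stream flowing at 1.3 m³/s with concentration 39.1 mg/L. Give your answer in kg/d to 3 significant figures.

Mass flux = Q·C = 1.3 m³/s × 39.1 g/m³ = 50.83 g/s.
= 50.83 g/s × 86.4 = 4392 kg/d.

4390 kg/d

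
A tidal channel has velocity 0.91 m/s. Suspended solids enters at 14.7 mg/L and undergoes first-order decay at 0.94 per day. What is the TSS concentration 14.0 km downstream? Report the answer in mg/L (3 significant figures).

12.4 mg/L

Travel time t = 14.0 km / 0.91 m/s = 1.4e+04/0.91 = 1.538e+04 s = 0.1781 d.
First-order decay: C = 14.7·exp(−0.94·0.1781) = 14.7·0.8459 = 12.43 mg/L.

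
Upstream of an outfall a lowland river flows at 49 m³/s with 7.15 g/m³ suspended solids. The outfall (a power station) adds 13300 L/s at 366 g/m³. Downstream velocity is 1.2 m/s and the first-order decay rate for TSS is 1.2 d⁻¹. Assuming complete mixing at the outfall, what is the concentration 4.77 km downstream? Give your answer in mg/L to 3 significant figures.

79.3 mg/L

13300 L/s = 13.3 m³/s.
After complete mixing, C₀ = (13.3·366 + 49·7.15) / 62.3 = 83.76 mg/L.
Travel time t = 4770 m / 1.2 m/s = 3975 s = 0.04601 d.
C = 83.76·exp(−1.2·0.04601) = 83.76·0.9463 = 79.26 mg/L.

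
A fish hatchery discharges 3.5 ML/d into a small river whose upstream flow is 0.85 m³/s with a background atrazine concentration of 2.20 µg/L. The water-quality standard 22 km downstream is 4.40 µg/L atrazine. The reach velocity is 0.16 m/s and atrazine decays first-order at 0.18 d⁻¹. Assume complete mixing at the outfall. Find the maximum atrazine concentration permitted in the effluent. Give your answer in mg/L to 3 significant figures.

0.0826 mg/L

3.5 ML/d = 0.04051 m³/s.
2.20 µg/L = 0.0022 mg/L.
4.40 µg/L = 0.0044 mg/L.
Travel time to the compliance point: t = 2.2e+04/0.16 = 1.375e+05 s = 1.591 d; decay factor exp(−0.18·1.591) = 0.7509.
So the concentration just after mixing may be at most 0.0044/0.7509 = 0.005859 mg/L.
Mass balance: 0.005859·0.8905 = 0.04051·Cₑ + 0.85·0.0022.
Cₑ = (0.005218 − 0.00187) / 0.04051 = 0.08265 mg/L.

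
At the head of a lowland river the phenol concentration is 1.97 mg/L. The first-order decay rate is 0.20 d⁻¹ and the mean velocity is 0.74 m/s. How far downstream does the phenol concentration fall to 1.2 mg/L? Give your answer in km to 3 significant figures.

158 km

From C = C₀·e^(−kt), t = ln(C₀/C)/k = ln(1.97/1.2)/0.20 = 0.4957/0.20 = 2.479 d.
Distance = v·t = 0.74 m/s × 2.141e+05 s = 1.585e+05 m = 158.5 km.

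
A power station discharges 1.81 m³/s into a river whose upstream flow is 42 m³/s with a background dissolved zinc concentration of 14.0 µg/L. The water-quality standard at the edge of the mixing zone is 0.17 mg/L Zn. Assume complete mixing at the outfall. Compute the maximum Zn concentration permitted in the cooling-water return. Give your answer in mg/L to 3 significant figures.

3.79 mg/L

14.0 µg/L = 0.014 mg/L.
Mass balance: 0.17·43.81 = 1.81·Cₑ + 42·0.014.
Cₑ = (7.448 − 0.588) / 1.81 = 3.79 mg/L.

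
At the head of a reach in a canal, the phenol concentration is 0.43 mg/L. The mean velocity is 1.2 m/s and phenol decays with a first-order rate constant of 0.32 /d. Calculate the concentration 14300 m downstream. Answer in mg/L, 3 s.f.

Travel time t = 14300 m / 1.2 m/s = 1.43e+04/1.2 = 1.192e+04 s = 0.1379 d.
First-order decay: C = 0.43·exp(−0.32·0.1379) = 0.43·0.9568 = 0.4114 mg/L.

0.411 mg/L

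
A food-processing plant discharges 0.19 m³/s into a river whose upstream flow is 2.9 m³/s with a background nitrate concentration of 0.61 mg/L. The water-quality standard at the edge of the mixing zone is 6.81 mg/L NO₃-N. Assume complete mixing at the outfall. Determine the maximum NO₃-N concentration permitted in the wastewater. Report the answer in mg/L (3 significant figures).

101 mg/L

Mass balance: 6.81·3.09 = 0.19·Cₑ + 2.9·0.61.
Cₑ = (21.04 − 1.769) / 0.19 = 101.4 mg/L.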